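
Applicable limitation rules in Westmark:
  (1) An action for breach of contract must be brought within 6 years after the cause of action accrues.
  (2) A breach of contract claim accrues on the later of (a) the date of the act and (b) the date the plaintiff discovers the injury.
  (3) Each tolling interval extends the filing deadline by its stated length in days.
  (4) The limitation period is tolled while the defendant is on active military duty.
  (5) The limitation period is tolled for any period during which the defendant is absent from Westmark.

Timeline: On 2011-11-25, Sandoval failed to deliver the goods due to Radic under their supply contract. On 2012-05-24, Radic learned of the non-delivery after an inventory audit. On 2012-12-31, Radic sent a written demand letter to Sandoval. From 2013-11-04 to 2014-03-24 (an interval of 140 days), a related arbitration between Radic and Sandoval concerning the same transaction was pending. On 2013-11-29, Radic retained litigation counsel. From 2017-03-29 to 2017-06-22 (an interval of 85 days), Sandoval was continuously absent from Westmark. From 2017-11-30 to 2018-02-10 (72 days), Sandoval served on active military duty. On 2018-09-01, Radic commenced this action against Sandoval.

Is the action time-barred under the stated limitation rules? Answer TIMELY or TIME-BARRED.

Because discovery on 2012-05-24 post-dates the 2011-11-25 act, accrual under the later-of rule falls on 2012-05-24.
6 years from 2012-05-24 is 2018-05-24.
The defendant's absence from the jurisdiction from 2017-03-29 to 2017-06-22 tolled the period for 85 days, extending the deadline to 2018-08-17.
The period was tolled for 72 days by the defendant's active military service (2017-11-30 to 2018-02-10), pushing the deadline to 2018-10-28.
Although a pending arbitration ran from 2013-11-04 to 2014-03-24, the stated rules do not make that a tolling event, so it is disregarded.
The other events in the timeline have no effect on the limitation period under the stated rules.
The 2018-09-01 filing precedes the 2018-10-28 deadline; the claim is timely.

TIMELY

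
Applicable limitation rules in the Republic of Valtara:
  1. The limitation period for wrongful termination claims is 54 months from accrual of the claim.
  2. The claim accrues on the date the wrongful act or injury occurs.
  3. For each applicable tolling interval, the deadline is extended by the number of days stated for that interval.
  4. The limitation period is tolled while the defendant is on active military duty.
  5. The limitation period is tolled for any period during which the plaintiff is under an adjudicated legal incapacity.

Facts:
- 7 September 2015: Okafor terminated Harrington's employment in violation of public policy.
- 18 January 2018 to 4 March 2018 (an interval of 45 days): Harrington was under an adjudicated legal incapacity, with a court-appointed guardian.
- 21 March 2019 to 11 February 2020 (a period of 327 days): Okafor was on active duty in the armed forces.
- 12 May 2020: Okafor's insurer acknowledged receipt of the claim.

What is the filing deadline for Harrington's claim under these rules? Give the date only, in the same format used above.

The claim accrued on 7 September 2015, the date of the act.
Adding the 54 months base period to 7 September 2015 gives a deadline of 7 March 2020, before any tolling.
The plaintiff's legal incapacity from 18 January 2018 to 4 March 2018 tolled the period for 45 days, extending the deadline to 21 April 2020.
Because the defendant's active military service ran from 21 March 2019 to 11 February 2020, the deadline is extended by 327 days to 14 March 2021.
Nothing else in the chronology tolls or restarts the period.

14 March 2021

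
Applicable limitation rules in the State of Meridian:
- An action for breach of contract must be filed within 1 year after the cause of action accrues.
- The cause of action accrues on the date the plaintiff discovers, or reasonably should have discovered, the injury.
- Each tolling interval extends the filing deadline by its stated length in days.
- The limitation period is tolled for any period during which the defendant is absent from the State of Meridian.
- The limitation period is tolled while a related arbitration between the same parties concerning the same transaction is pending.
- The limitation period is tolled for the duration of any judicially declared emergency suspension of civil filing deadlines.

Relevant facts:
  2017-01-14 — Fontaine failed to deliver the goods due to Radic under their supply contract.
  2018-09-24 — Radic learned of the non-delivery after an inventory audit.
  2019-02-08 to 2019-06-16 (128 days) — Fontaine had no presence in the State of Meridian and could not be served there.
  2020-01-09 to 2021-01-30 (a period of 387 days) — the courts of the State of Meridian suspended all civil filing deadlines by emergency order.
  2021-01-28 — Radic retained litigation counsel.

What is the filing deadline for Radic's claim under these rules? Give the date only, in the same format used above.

The claim did not accrue until Radic discovered the injury on 2018-09-24; the 2017-01-14 act date does not start the clock under the stated rule.
1 year from 2018-09-24 is 2019-09-24.
Because the defendant's absence from the jurisdiction ran from 2019-02-08 to 2019-06-16, the deadline is extended by 128 days to 2020-01-30.
The emergency suspension of filing deadlines from 2020-01-09 to 2021-01-30 tolled the period for 387 days, extending the deadline to 2021-02-20.
None of the other events listed affects the running of the period under the stated rules.

2021-02-20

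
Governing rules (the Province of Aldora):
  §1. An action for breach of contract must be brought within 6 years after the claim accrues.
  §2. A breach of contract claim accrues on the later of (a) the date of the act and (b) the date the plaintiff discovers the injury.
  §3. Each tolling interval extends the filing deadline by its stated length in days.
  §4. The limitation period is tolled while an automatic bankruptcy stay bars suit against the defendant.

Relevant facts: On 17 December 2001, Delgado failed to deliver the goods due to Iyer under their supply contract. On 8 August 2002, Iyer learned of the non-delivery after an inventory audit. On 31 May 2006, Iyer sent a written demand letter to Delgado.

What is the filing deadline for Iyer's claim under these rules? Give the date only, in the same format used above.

The claim accrued on 8 August 2002 — the later of the 17 December 2001 act and the 8 August 2002 discovery.
Adding the 6 years base period to 8 August 2002 gives a deadline of 8 August 2008, before any tolling.
Nothing else in the chronology tolls or restarts the period.

8 August 2008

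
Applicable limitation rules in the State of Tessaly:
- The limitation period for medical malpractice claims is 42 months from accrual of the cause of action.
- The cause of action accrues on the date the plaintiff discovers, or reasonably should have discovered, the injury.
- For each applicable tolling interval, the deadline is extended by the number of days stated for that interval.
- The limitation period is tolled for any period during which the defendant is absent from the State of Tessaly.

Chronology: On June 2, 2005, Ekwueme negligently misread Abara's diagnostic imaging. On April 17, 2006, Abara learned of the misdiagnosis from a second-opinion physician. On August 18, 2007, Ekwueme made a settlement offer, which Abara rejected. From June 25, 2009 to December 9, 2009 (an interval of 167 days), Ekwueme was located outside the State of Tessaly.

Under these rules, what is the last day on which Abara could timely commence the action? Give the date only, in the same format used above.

The claim did not accrue until Abara discovered the injury on April 17, 2006; the June 2, 2005 act date does not start the clock under the stated rule.
42 months from April 17, 2006 is October 17, 2009.
The defendant's absence from the jurisdiction from June 25, 2009 to December 9, 2009 tolled the period for 167 days, extending the deadline to April 2, 2010.
None of the other events listed affects the running of the period under the stated rules.

April 2, 2010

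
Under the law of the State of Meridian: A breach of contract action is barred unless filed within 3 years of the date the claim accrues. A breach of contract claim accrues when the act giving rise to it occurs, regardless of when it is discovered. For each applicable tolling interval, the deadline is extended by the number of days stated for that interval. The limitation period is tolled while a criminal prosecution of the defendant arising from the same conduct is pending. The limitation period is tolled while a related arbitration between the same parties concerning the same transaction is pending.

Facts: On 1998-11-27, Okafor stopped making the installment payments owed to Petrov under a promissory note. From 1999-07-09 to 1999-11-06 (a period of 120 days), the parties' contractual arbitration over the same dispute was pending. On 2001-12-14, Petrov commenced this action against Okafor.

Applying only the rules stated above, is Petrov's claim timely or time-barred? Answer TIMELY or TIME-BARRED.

TIMELY

The claim accrued on 1998-11-27, the date of the act.
The untolled deadline — 3 years after 1998-11-27 — is 2001-11-27.
Because the pending related arbitration ran from 1999-07-09 to 1999-11-06, the deadline is extended by 120 days to 2002-03-27.
Filing on 2001-12-14 beat the 2002-03-27 deadline — the action is timely.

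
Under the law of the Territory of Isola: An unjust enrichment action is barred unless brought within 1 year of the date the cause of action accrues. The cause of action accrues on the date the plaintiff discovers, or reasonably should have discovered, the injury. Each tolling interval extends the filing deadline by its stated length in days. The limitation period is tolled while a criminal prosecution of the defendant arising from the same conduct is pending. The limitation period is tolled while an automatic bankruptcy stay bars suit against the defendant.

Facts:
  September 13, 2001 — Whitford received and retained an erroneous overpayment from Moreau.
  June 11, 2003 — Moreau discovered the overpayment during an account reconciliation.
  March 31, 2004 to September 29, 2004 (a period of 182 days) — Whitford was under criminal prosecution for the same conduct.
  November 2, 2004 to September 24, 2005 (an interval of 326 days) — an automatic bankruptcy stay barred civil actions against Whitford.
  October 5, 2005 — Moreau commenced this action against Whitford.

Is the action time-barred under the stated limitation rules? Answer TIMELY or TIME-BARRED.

TIMELY

Accrual is tied to discovery, so the period began on June 11, 2003 rather than on September 13, 2001 when the act occurred.
1 year from June 11, 2003 is June 11, 2004.
The period was tolled for 182 days by the pending criminal prosecution (March 31, 2004 to September 29, 2004), pushing the deadline to December 10, 2004.
The automatic bankruptcy stay from November 2, 2004 to September 24, 2005 tolled the period for 326 days, extending the deadline to November 1, 2005.
Moreau filed on October 5, 2005, before the November 1, 2005 deadline, so the action is timely.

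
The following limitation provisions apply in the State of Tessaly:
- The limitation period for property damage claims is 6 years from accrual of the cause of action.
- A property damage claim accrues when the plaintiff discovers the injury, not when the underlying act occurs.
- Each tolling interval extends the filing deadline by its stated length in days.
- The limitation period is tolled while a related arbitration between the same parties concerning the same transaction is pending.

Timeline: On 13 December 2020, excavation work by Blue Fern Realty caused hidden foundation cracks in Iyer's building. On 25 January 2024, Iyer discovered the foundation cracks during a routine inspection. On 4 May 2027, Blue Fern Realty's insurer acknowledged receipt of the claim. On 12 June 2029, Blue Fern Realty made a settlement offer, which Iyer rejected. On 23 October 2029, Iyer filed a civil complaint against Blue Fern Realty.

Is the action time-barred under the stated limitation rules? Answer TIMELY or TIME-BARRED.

The claim did not accrue until Iyer discovered the injury on 25 January 2024; the 13 December 2020 act date does not start the clock under the stated rule.
Adding the 6 years base period to 25 January 2024 gives a deadline of 25 January 2030, before any tolling.
The other events in the timeline have no effect on the limitation period under the stated rules.
The 23 October 2029 filing precedes the 25 January 2030 deadline; the claim is timely.

TIMELY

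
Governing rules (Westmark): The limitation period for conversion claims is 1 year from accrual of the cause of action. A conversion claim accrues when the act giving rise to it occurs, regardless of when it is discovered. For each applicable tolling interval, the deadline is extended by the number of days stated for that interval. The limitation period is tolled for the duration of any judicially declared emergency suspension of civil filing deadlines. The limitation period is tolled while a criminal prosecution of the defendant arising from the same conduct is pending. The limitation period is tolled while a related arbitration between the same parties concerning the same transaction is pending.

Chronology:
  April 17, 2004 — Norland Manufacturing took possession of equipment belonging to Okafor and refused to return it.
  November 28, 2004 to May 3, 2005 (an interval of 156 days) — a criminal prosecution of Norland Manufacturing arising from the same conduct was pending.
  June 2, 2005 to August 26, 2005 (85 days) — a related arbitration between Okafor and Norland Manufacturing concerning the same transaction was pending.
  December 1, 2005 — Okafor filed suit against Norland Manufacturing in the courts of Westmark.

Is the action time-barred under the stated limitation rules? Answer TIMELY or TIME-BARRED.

The cause of action accrued on April 17, 2004, the date of the act.
1 year from April 17, 2004 is April 17, 2005.
The period was tolled for 156 days by the pending criminal prosecution (November 28, 2004 to May 3, 2005), pushing the deadline to September 20, 2005.
The pending related arbitration from June 2, 2005 to August 26, 2005 tolled the period for 85 days, extending the deadline to December 14, 2005.
The December 1, 2005 filing precedes the December 14, 2005 deadline; the claim is timely.

TIMELY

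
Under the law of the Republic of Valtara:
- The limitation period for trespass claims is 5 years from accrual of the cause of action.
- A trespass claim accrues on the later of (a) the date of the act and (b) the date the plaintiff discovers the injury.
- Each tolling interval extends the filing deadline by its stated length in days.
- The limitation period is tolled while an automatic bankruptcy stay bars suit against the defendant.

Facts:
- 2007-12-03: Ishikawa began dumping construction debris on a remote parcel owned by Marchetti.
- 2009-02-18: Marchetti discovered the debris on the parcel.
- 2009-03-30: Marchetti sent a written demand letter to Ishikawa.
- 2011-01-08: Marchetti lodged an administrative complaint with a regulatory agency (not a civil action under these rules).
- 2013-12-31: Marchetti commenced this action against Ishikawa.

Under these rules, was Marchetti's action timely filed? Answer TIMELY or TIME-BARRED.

Taking the later of the act (2007-12-03) and discovery (2009-02-18), the claim accrued on 2009-02-18.
Adding the 5 years base period to 2009-02-18 gives a deadline of 2014-02-18, before any tolling.
None of the other events listed affects the running of the period under the stated rules.
The 2013-12-31 filing precedes the 2014-02-18 deadline; the claim is timely.

TIMELY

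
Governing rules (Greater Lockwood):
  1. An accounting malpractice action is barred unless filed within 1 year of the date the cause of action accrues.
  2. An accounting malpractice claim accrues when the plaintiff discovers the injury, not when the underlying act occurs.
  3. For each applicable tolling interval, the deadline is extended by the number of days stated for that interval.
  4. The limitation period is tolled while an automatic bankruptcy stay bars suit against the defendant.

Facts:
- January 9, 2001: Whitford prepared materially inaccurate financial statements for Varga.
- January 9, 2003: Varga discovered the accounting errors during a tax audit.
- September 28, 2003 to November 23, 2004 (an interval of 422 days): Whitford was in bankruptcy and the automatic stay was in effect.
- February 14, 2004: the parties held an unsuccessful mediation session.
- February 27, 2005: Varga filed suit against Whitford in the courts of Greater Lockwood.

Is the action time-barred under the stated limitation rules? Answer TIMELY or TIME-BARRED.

TIMELY

Accrual is tied to discovery, so the period began on January 9, 2003 rather than on January 9, 2001 when the act occurred.
Adding the 1 year base period to January 9, 2003 gives a deadline of January 9, 2004, before any tolling.
Because the automatic bankruptcy stay ran from September 28, 2003 to November 23, 2004, the deadline is extended by 422 days to March 6, 2005.
None of the other events listed affects the running of the period under the stated rules.
Filing on February 27, 2005 beat the March 6, 2005 deadline — the action is timely.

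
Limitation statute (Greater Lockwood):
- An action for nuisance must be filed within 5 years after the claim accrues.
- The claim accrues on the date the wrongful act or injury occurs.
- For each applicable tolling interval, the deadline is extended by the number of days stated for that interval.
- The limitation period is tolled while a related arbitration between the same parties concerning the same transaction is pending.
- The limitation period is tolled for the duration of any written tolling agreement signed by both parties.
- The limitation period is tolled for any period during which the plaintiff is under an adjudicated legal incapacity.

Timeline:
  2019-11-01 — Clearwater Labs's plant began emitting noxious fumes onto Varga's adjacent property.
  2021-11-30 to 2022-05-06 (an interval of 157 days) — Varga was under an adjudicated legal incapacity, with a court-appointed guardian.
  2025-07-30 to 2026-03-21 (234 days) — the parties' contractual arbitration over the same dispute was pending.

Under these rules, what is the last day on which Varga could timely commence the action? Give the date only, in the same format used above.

2025-04-07

The claim accrued on 2019-11-01, the date of the act.
Adding the 5 years base period to 2019-11-01 gives a deadline of 2024-11-01, before any tolling.
The period was tolled for 157 days by the plaintiff's legal incapacity (2021-11-30 to 2022-05-06), pushing the deadline to 2025-04-07.
The pending related arbitration starting 2025-07-30 came too late — the period had run on 2025-04-07 — and so does not extend the deadline.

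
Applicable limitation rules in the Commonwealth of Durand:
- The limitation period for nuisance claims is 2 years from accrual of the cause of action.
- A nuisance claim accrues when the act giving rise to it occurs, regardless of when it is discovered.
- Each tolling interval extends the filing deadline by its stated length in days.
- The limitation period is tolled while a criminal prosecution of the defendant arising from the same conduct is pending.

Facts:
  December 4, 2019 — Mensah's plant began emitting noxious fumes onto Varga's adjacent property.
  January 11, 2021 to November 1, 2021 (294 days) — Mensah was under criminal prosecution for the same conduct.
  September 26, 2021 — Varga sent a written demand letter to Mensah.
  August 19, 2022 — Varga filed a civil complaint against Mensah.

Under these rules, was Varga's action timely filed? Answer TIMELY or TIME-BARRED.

The limitation period began to run on December 4, 2019.
The untolled deadline — 2 years after December 4, 2019 — is December 4, 2021.
Because the pending criminal prosecution ran from January 11, 2021 to November 1, 2021, the deadline is extended by 294 days to September 24, 2022.
Nothing else in the chronology tolls or restarts the period.
Varga filed on August 19, 2022, before the September 24, 2022 deadline, so the action is timely.

TIMELY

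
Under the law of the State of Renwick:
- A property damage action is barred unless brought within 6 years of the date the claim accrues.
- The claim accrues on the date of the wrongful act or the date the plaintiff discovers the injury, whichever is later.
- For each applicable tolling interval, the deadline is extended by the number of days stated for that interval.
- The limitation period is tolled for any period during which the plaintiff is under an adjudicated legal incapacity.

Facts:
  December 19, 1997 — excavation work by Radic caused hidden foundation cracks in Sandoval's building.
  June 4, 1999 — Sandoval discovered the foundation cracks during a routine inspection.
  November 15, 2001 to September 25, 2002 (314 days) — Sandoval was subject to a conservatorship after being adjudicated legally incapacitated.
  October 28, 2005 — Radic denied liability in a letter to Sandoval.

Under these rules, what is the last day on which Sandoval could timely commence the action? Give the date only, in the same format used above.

April 14, 2006

The claim accrued on June 4, 1999 — the later of the December 19, 1997 act and the June 4, 1999 discovery.
Adding the 6 years base period to June 4, 1999 gives a deadline of June 4, 2005, before any tolling.
Because the plaintiff's legal incapacity ran from November 15, 2001 to September 25, 2002, the deadline is extended by 314 days to April 14, 2006.
None of the other events listed affects the running of the period under the stated rules.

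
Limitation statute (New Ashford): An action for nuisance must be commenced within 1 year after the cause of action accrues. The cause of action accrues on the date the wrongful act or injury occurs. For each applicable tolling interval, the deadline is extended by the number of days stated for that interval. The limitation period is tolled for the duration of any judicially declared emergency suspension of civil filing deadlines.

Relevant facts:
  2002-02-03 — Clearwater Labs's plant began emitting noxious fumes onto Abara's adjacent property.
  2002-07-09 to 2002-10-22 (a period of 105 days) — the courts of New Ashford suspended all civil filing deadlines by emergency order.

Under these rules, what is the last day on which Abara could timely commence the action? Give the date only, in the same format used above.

2003-05-19

The limitation period began to run on 2002-02-03.
Adding the 1 year base period to 2002-02-03 gives a deadline of 2003-02-03, before any tolling.
Because the emergency suspension of filing deadlines ran from 2002-07-09 to 2002-10-22, the deadline is extended by 105 days to 2003-05-19.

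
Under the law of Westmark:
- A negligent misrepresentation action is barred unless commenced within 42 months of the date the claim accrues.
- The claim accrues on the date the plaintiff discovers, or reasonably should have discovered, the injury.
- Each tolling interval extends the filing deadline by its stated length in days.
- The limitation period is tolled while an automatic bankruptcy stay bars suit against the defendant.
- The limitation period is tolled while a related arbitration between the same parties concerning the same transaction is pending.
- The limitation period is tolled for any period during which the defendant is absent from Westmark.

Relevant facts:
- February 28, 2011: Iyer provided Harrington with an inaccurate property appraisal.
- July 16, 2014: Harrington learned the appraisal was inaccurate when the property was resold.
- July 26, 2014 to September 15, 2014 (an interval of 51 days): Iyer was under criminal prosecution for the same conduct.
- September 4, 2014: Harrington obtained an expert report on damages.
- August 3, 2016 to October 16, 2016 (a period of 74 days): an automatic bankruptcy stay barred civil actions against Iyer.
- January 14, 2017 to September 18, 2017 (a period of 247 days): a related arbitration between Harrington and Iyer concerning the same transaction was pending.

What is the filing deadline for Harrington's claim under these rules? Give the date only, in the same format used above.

Under the discovery rule, the claim accrued on July 16, 2014, when Harrington discovered the injury — not on the February 28, 2011 date of the underlying act.
The untolled deadline — 42 months after July 16, 2014 — is January 16, 2018.
The period was tolled for 74 days by the automatic bankruptcy stay (August 3, 2016 to October 16, 2016), pushing the deadline to March 31, 2018.
Because the pending related arbitration ran from January 14, 2017 to September 18, 2017, the deadline is extended by 247 days to December 3, 2018.
The pending criminal prosecution from July 26, 2014 to September 15, 2014 does not toll the period, because no stated rule makes a criminal prosecution a tolling event.
Nothing else in the chronology tolls or restarts the period.

December 3, 2018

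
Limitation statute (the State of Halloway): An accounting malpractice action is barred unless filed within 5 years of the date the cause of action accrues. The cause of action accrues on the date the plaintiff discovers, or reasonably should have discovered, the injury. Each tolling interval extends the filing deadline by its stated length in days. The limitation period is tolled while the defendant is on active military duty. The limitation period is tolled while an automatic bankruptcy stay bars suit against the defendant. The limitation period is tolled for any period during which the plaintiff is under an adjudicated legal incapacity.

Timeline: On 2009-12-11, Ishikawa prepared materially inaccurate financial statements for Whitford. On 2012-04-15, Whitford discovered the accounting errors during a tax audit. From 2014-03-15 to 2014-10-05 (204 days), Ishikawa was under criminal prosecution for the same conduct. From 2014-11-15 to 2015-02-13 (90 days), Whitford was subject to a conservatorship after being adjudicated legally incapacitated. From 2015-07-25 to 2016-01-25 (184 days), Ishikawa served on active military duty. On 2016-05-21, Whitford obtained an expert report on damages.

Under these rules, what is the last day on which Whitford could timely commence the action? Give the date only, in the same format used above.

2018-01-14

Accrual is tied to discovery, so the period began on 2012-04-15 rather than on 2009-12-11 when the act occurred.
5 years from 2012-04-15 is 2017-04-15.
Because the plaintiff's legal incapacity ran from 2014-11-15 to 2015-02-13, the deadline is extended by 90 days to 2017-07-14.
Because the defendant's active military service ran from 2015-07-25 to 2016-01-25, the deadline is extended by 184 days to 2018-01-14.
Although a criminal prosecution ran from 2014-03-15 to 2014-10-05, the stated rules do not make that a tolling event, so it is disregarded.
The other events in the timeline have no effect on the limitation period under the stated rules.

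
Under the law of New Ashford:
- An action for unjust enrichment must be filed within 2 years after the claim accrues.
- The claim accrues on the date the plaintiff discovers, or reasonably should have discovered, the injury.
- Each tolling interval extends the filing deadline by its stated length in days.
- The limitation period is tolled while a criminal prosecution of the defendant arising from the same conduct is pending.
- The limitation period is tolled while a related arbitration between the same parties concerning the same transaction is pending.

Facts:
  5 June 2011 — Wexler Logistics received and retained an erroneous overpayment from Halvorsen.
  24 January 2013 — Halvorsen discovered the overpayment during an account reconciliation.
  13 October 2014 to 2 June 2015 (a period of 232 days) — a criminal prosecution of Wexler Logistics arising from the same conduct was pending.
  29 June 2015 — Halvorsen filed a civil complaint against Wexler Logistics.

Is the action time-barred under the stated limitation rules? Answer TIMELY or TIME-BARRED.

TIMELY

Under the discovery rule, the claim accrued on 24 January 2013, when Halvorsen discovered the injury — not on the 5 June 2011 date of the underlying act.
2 years from 24 January 2013 is 24 January 2015.
The pending criminal prosecution from 13 October 2014 to 2 June 2015 tolled the period for 232 days, extending the deadline to 13 September 2015.
The 29 June 2015 filing precedes the 13 September 2015 deadline; the claim is timely.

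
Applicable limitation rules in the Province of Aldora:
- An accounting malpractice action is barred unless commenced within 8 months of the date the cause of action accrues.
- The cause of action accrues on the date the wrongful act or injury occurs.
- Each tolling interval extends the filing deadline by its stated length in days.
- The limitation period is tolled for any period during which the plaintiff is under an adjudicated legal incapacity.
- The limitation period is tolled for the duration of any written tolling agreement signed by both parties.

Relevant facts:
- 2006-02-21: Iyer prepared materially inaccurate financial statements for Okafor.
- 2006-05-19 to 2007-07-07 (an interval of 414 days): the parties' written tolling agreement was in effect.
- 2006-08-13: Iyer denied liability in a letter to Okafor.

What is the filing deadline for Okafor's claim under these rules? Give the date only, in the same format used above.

2007-12-09

The cause of action accrued on 2006-02-21, the date of the act.
8 months from 2006-02-21 is 2006-10-21.
The period was tolled for 414 days by the written tolling agreement (2006-05-19 to 2007-07-07), pushing the deadline to 2007-12-09.
The other events in the timeline have no effect on the limitation period under the stated rules.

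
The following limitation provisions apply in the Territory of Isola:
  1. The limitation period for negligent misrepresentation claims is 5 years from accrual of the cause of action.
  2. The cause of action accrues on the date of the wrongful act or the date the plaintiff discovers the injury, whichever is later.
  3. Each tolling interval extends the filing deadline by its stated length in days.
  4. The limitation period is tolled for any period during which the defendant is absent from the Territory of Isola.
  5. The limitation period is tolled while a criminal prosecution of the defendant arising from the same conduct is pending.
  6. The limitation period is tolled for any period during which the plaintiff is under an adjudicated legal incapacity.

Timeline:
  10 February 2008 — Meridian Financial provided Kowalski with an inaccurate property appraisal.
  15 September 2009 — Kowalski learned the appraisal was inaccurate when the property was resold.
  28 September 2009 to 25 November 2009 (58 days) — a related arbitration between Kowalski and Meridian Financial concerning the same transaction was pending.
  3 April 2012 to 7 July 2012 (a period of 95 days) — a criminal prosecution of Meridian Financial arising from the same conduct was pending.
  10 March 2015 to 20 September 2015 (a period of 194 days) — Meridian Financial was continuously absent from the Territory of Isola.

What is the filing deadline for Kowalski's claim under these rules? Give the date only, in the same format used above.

19 December 2014

The claim accrued on 15 September 2009 — the later of the 10 February 2008 act and the 15 September 2009 discovery.
Adding the 5 years base period to 15 September 2009 gives a deadline of 15 September 2014, before any tolling.
Because the pending criminal prosecution ran from 3 April 2012 to 7 July 2012, the deadline is extended by 95 days to 19 December 2014.
The defendant's absence from the jurisdiction starting 10 March 2015 came too late — the period had run on 19 December 2014 — and so does not extend the deadline.
Although a pending arbitration ran from 28 September 2009 to 25 November 2009, the stated rules do not make that a tolling event, so it is disregarded.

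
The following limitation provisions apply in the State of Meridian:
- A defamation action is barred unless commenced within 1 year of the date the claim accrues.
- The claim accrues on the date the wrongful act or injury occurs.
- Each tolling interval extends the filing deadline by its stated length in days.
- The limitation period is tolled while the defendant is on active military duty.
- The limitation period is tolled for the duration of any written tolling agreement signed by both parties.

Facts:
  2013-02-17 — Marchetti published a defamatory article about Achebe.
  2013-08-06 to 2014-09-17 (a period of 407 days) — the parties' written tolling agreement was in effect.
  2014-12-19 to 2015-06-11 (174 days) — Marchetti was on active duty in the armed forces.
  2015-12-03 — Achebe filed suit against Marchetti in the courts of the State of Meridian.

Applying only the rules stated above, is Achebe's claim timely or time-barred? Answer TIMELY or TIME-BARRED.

The claim accrued on 2013-02-17, when the wrongful act occurred.
Adding the 1 year base period to 2013-02-17 gives a deadline of 2014-02-17, before any tolling.
The written tolling agreement from 2013-08-06 to 2014-09-17 tolled the period for 407 days, extending the deadline to 2015-03-31.
The defendant's active military service from 2014-12-19 to 2015-06-11 tolled the period for 174 days, extending the deadline to 2015-09-21.
The 2015-12-03 filing falls after the 2015-09-21 deadline; the claim is time-barred.

TIME-BARRED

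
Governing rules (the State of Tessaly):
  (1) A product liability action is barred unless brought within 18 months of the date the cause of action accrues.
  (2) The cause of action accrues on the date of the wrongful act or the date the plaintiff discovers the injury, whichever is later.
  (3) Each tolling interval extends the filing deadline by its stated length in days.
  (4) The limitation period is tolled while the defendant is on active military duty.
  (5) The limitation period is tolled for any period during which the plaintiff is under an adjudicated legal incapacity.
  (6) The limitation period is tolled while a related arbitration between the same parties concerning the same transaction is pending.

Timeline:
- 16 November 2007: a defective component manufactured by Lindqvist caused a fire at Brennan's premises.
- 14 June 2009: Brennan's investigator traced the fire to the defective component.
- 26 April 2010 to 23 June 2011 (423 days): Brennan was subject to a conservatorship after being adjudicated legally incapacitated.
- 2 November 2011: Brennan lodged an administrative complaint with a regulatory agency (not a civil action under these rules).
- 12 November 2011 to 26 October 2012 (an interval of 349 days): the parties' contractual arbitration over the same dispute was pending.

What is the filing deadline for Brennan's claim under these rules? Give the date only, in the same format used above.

24 January 2013

Taking the later of the act (16 November 2007) and discovery (14 June 2009), the claim accrued on 14 June 2009.
18 months from 14 June 2009 is 14 December 2010.
Because the plaintiff's legal incapacity ran from 26 April 2010 to 23 June 2011, the deadline is extended by 423 days to 10 February 2012.
Because the pending related arbitration ran from 12 November 2011 to 26 October 2012, the deadline is extended by 349 days to 24 January 2013.
None of the other events listed affects the running of the period under the stated rules.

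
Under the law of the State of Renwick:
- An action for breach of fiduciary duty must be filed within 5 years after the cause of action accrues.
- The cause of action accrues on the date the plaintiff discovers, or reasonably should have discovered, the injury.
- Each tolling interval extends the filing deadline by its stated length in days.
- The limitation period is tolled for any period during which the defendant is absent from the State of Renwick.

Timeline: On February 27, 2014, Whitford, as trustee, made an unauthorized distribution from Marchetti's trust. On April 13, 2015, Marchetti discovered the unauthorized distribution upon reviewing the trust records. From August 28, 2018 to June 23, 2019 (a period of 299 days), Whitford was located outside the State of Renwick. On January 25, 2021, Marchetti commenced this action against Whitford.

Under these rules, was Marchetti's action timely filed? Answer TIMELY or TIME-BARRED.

TIMELY

Under the discovery rule, the claim accrued on April 13, 2015, when Marchetti discovered the injury — not on the February 27, 2014 date of the underlying act.
5 years from April 13, 2015 is April 13, 2020.
Because the defendant's absence from the jurisdiction ran from August 28, 2018 to June 23, 2019, the deadline is extended by 299 days to February 6, 2021.
Filing on January 25, 2021 beat the February 6, 2021 deadline — the action is timely.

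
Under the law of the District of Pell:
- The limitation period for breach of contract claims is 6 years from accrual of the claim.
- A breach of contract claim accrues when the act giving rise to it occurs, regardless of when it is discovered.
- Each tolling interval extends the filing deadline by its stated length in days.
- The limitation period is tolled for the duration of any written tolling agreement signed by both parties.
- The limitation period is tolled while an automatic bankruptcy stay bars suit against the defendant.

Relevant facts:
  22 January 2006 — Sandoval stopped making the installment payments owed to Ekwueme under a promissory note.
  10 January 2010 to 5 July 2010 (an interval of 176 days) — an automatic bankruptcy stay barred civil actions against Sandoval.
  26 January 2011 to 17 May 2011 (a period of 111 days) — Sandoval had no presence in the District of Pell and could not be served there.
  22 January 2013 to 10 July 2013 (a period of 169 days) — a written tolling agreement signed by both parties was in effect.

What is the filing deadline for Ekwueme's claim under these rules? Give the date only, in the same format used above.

The claim accrued on 22 January 2006, the date of the act.
Adding the 6 years base period to 22 January 2006 gives a deadline of 22 January 2012, before any tolling.
The automatic bankruptcy stay from 10 January 2010 to 5 July 2010 tolled the period for 176 days, extending the deadline to 16 July 2012.
The written tolling agreement starting 22 January 2013 came too late — the period had run on 16 July 2012 — and so does not extend the deadline.
The defendant's absence from the jurisdiction from 26 January 2011 to 17 May 2011 does not toll the period, because no stated rule makes the defendant's absence a tolling event.

16 July 2012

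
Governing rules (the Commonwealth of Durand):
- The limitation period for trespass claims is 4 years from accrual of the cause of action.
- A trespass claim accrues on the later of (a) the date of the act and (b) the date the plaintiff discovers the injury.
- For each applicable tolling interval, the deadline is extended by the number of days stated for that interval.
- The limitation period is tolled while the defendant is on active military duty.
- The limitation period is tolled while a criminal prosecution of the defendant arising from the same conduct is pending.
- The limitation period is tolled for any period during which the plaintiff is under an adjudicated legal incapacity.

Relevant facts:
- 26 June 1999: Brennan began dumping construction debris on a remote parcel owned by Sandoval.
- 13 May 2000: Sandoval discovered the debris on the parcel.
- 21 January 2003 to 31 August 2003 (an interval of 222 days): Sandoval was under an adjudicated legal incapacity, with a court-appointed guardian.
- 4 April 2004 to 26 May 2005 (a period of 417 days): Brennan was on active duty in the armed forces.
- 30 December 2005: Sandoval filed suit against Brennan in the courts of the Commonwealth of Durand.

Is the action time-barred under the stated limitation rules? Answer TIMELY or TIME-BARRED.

The claim accrued on 13 May 2000 — the later of the 26 June 1999 act and the 13 May 2000 discovery.
Adding the 4 years base period to 13 May 2000 gives a deadline of 13 May 2004, before any tolling.
The plaintiff's legal incapacity from 21 January 2003 to 31 August 2003 tolled the period for 222 days, extending the deadline to 21 December 2004.
The defendant's active military service from 4 April 2004 to 26 May 2005 tolled the period for 417 days, extending the deadline to 11 February 2006.
The 30 December 2005 filing precedes the 11 February 2006 deadline; the claim is timely.

TIMELY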